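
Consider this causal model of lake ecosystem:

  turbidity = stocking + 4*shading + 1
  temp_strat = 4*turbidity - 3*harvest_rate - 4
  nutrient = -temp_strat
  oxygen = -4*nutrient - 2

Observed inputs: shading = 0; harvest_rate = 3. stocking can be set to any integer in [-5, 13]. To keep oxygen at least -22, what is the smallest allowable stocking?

Substituting into the turbidity equation gives turbidity = stocking + 1.
Substituting into the temp_strat equation gives temp_strat = 4*stocking - 9.
Substituting into the nutrient equation gives nutrient = -4*stocking + 9.
Substituting into the oxygen equation gives oxygen = 16*stocking - 38.
Require 16*stocking - 38 ≥ -22, so stocking ≥ 1.
The smallest integer in [-5, 13] satisfying this is 1.

stocking = 1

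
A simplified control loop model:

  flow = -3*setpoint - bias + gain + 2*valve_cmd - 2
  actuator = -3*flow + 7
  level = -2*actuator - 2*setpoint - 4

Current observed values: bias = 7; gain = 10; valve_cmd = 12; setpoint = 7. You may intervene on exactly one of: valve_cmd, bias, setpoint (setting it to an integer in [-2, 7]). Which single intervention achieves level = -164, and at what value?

set valve_cmd = -1

Intervening on valve_cmd: with other inputs at their observed values, level = 12*valve_cmd - 152. Solving for -164 gives valve_cmd = -1, within [-2, 7].
Intervening on bias: level = -6*bias + 34. Reaching -164 requires bias = 33, outside [-2, 7].
Intervening on setpoint: level = -20*setpoint + 132. Reaching -164 requires setpoint = 74/5, not an integer.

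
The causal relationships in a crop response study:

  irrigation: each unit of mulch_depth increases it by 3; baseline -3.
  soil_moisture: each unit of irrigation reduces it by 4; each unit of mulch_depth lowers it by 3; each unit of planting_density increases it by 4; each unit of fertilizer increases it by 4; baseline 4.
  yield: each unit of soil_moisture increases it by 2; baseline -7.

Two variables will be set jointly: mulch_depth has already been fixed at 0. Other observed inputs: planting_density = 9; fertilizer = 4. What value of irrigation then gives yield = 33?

irrigation = 9

With mulch_depth held at 0:
Intervening on irrigation fixes its value directly, overriding its dependence on mulch_depth.
Substituting into the soil_moisture equation gives soil_moisture = -4*irrigation + 56.
Substituting into the yield equation gives yield = -8*irrigation + 105.
Solve -8*irrigation + 105 = 33: irrigation = (33 - 105) / -8 = 9.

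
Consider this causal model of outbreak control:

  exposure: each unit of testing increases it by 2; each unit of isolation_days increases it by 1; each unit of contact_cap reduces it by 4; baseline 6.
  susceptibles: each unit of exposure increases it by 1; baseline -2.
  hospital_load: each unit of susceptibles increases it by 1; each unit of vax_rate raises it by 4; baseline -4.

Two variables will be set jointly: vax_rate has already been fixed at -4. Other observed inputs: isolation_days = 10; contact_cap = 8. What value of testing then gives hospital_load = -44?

testing = -3

With vax_rate held at -4:
Substituting into the exposure equation gives exposure = 2*testing - 16.
Substituting into the susceptibles equation gives susceptibles = 2*testing - 18.
hospital_load becomes 2*testing - 38.
Solve 2*testing - 38 = -44: testing = (-44 + 38) / 2 = -3.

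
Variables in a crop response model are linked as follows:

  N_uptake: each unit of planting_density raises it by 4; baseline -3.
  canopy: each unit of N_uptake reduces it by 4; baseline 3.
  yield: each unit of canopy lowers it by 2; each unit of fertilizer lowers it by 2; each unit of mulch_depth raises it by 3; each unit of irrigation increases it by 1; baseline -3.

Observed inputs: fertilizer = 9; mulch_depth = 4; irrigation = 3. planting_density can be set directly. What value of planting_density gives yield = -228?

planting_density = -6

Substituting into the canopy equation gives canopy = -16*planting_density + 15.
Substituting into the yield equation gives yield = 32*planting_density - 36.
Solve 32*planting_density - 36 = -228: planting_density = (-228 + 36) / 32 = -6.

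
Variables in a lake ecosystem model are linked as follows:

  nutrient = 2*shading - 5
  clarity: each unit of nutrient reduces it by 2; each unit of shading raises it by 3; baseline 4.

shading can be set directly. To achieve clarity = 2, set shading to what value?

shading = 12

Substituting into the clarity equation gives clarity = -shading + 14.
Solve -shading + 14 = 2: shading = (2 - 14) / -1 = 12.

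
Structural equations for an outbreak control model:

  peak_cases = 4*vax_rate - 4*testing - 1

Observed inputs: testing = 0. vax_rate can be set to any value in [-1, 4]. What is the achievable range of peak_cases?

Substituting into the peak_cases equation gives peak_cases = 4*vax_rate - 1.
Linear in vax_rate, so extremes are at the endpoints: vax_rate = -1 gives peak_cases = -5; vax_rate = 4 gives peak_cases = 15.

-5 to 15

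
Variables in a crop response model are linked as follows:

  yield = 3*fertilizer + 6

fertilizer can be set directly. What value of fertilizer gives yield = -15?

fertilizer = -7

Solve 3*fertilizer + 6 = -15: fertilizer = (-15 - 6) / 3 = -7.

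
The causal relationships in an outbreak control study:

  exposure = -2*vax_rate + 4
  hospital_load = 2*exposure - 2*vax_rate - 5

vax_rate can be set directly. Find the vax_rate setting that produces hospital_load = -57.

vax_rate = 10

Substituting into the hospital_load equation gives hospital_load = -6*vax_rate + 3.
Solve -6*vax_rate + 3 = -57: vax_rate = (-57 - 3) / -6 = 10.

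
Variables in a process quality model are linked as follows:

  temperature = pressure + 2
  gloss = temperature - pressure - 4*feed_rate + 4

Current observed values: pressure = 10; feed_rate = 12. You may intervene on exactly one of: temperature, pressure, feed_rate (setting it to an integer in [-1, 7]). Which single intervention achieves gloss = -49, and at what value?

set temperature = 5

Intervening on temperature: with other inputs at their observed values, gloss = temperature - 54. Solving for -49 gives temperature = 5, within [-1, 7].
Intervening on pressure: the paths from pressure to gloss cancel (net effect zero), leaving gloss = -42; -49 is unreachable this way.
Intervening on feed_rate: gloss = -4*feed_rate + 6. Reaching -49 requires feed_rate = 55/4, not an integer.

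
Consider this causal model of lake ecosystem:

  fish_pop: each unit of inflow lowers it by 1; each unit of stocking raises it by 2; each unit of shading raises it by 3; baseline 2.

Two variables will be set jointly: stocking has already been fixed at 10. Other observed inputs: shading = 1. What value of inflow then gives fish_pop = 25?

With stocking held at 10:
Substituting into the fish_pop equation gives fish_pop = -inflow + 25.
Solve -inflow + 25 = 25: inflow = (25 - 25) / -1 = 0.

inflow = 0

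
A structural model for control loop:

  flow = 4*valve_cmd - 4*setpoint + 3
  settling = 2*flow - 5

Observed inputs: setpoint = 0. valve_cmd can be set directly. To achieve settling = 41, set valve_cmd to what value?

Substituting into the flow equation gives flow = 4*valve_cmd + 3.
Substituting into the settling equation gives settling = 8*valve_cmd + 1.
Solve 8*valve_cmd + 1 = 41: valve_cmd = (41 - 1) / 8 = 5.

valve_cmd = 5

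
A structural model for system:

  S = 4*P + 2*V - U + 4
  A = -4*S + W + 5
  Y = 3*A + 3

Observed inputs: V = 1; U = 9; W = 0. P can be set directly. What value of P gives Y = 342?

Substituting into the S equation gives S = 4*P - 3.
Substituting into the A equation gives A = -16*P + 17.
This gives Y = -48*P + 54.
Solve -48*P + 54 = 342: P = (342 - 54) / -48 = -6.

P = -6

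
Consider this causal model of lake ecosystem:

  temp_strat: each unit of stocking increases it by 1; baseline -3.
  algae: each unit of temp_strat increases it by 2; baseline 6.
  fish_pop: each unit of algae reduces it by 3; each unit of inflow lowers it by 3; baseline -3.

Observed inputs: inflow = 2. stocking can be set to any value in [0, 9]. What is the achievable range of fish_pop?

-63 to -9

Substituting into the algae equation gives algae = 2*stocking.
Substituting into the fish_pop equation gives fish_pop = -6*stocking - 9.
Linear in stocking, so extremes are at the endpoints: stocking = 0 gives fish_pop = -9; stocking = 9 gives fish_pop = -63.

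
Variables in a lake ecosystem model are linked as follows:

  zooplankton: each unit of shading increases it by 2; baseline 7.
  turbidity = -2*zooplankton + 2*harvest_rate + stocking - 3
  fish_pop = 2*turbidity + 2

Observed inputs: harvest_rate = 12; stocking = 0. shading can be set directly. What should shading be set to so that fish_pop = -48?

shading = 8

Substituting into the turbidity equation gives turbidity = -4*shading + 7.
Substituting into the fish_pop equation gives fish_pop = -8*shading + 16.
Solve -8*shading + 16 = -48: shading = (-48 - 16) / -8 = 8.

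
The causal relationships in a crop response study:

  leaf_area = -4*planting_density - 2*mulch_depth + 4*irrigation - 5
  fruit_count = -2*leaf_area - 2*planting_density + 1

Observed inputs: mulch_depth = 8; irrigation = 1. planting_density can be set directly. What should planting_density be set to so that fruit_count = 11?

planting_density = -4

Substituting into the leaf_area equation gives leaf_area = -4*planting_density - 17.
Substituting into the fruit_count equation gives fruit_count = 6*planting_density + 35.
Solve 6*planting_density + 35 = 11: planting_density = (11 - 35) / 6 = -4.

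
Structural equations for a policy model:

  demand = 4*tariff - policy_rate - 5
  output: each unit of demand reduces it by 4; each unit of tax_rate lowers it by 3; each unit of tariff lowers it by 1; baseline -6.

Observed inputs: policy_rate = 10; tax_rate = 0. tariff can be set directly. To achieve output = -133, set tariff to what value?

Substituting into the demand equation gives demand = 4*tariff - 15.
This gives output = -17*tariff + 54.
Solve -17*tariff + 54 = -133: tariff = (-133 - 54) / -17 = 11.

tariff = 11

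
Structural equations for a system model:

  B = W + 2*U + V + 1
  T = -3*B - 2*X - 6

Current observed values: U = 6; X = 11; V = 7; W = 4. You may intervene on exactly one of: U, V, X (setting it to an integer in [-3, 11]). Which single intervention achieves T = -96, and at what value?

Intervening on U: T = -6*U - 64. Reaching -96 requires U = 16/3, not an integer.
Intervening on V: T = -3*V - 79. Reaching -96 requires V = 17/3, not an integer.
Intervening on X: with other inputs at their observed values, T = -2*X - 78. Solving for -96 gives X = 9, within [-3, 11].

set X = 9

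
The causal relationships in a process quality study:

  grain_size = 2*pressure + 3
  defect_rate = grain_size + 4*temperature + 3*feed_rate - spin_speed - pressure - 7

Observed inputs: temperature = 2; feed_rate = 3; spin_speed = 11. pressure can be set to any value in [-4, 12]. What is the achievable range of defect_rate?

Substituting into the defect_rate equation gives defect_rate = pressure + 2.
Linear in pressure, so extremes are at the endpoints: pressure = -4 gives defect_rate = -2; pressure = 12 gives defect_rate = 14.

-2 to 14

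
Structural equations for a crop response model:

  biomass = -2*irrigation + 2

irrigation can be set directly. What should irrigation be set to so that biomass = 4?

Solve -2*irrigation + 2 = 4: irrigation = (4 - 2) / -2 = -1.

irrigation = -1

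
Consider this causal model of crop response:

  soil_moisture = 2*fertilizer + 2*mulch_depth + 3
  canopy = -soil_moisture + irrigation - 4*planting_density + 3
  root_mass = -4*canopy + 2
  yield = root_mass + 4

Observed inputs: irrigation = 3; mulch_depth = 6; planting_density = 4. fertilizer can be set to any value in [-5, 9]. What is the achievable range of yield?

Substituting into the soil_moisture equation gives soil_moisture = 2*fertilizer + 15.
Substituting into the canopy equation gives canopy = -2*fertilizer - 25.
Substituting into the root_mass equation gives root_mass = 8*fertilizer + 102.
Substituting into the yield equation gives yield = 8*fertilizer + 106.
Linear in fertilizer, so extremes are at the endpoints: fertilizer = -5 gives yield = 66; fertilizer = 9 gives yield = 178.

66 to 178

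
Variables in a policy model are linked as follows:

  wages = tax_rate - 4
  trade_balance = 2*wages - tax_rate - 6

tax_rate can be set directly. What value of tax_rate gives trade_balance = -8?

Substituting into the trade_balance equation gives trade_balance = tax_rate - 14.
Solve tax_rate - 14 = -8: tax_rate = (-8 + 14) / 1 = 6.

tax_rate = 6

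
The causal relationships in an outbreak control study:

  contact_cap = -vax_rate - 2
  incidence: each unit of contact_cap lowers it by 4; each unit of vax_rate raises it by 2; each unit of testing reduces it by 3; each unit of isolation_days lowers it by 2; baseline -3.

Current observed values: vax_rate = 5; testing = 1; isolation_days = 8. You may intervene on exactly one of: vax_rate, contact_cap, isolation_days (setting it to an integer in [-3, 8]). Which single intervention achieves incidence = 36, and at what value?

set isolation_days = -2

Intervening on vax_rate: incidence = 6*vax_rate - 14. Reaching 36 requires vax_rate = 25/3, not an integer.
Intervening on contact_cap: incidence = -4*contact_cap - 12. Reaching 36 requires contact_cap = -12, outside [-3, 8].
Intervening on isolation_days: with other inputs at their observed values, incidence = -2*isolation_days + 32. Solving for 36 gives isolation_days = -2, within [-3, 8].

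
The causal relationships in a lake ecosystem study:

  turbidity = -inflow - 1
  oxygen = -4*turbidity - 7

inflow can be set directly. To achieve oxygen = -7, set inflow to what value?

inflow = -1

Substituting into the oxygen equation gives oxygen = 4*inflow - 3.
Solve 4*inflow - 3 = -7: inflow = (-7 + 3) / 4 = -1.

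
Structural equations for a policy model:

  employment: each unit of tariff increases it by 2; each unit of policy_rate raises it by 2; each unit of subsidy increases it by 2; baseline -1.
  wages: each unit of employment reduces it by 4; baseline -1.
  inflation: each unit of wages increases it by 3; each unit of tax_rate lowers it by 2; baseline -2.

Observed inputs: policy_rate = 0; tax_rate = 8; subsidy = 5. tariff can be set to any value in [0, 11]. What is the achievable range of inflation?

Substituting into the employment equation gives employment = 2*tariff + 9.
wages becomes -8*tariff - 37.
This gives inflation = -24*tariff - 129.
Linear in tariff, so extremes are at the endpoints: tariff = 0 gives inflation = -129; tariff = 11 gives inflation = -393.

-393 to -129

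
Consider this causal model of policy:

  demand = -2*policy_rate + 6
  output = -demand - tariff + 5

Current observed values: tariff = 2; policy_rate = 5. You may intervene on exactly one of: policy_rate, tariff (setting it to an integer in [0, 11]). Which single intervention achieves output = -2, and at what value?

Intervening on policy_rate: output = 2*policy_rate - 3. Reaching -2 requires policy_rate = 1/2, not an integer.
Intervening on tariff: with other inputs at their observed values, output = -tariff + 9. Solving for -2 gives tariff = 11, within [0, 11].

set tariff = 11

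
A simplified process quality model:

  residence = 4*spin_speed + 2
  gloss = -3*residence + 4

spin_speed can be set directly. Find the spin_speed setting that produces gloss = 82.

spin_speed = -7

Substituting into the gloss equation gives gloss = -12*spin_speed - 2.
Solve -12*spin_speed - 2 = 82: spin_speed = (82 + 2) / -12 = -7.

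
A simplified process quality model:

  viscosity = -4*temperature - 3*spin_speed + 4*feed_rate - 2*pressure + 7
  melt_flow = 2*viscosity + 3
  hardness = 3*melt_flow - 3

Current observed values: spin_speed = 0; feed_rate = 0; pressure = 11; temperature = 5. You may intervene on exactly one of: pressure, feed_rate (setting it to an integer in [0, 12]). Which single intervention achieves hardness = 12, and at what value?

set feed_rate = 9

Intervening on pressure: hardness = -12*pressure - 72. Reaching 12 requires pressure = -7, outside [0, 12].
Intervening on feed_rate: with other inputs at their observed values, hardness = 24*feed_rate - 204. Solving for 12 gives feed_rate = 9, within [0, 12].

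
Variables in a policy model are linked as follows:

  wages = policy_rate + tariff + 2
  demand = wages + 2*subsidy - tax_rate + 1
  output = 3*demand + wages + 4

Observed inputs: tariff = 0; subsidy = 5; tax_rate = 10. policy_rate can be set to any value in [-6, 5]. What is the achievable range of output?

Substituting into the wages equation gives wages = policy_rate + 2.
This gives demand = policy_rate + 3.
Substituting into the output equation gives output = 4*policy_rate + 15.
Linear in policy_rate, so extremes are at the endpoints: policy_rate = -6 gives output = -9; policy_rate = 5 gives output = 35.

-9 to 35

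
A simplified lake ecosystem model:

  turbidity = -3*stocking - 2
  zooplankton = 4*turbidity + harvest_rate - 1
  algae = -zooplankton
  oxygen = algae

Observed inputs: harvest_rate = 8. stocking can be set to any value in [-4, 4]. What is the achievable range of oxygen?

Substituting into the zooplankton equation gives zooplankton = -12*stocking - 1.
This gives algae = 12*stocking + 1.
Substituting into the oxygen equation gives oxygen = 12*stocking + 1.
Linear in stocking, so extremes are at the endpoints: stocking = -4 gives oxygen = -47; stocking = 4 gives oxygen = 49.

-47 to 49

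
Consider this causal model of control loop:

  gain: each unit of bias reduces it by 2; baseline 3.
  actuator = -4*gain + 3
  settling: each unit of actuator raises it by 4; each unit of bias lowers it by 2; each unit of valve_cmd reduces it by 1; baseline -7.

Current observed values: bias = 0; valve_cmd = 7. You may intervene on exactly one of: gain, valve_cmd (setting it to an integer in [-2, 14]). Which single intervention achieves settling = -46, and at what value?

Intervening on gain: settling = -16*gain - 2. Reaching -46 requires gain = 11/4, not an integer.
Intervening on valve_cmd: with other inputs at their observed values, settling = -valve_cmd - 43. Solving for -46 gives valve_cmd = 3, within [-2, 14].

set valve_cmd = 3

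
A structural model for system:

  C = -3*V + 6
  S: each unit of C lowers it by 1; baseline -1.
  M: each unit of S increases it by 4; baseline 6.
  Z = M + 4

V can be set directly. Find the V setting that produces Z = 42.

V = 5

Substituting into the S equation gives S = 3*V - 7.
Substituting into the M equation gives M = 12*V - 22.
This gives Z = 12*V - 18.
Solve 12*V - 18 = 42: V = (42 + 18) / 12 = 5.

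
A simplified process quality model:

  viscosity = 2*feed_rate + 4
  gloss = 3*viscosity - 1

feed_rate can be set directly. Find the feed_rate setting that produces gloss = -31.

feed_rate = -7

Substituting into the gloss equation gives gloss = 6*feed_rate + 11.
Solve 6*feed_rate + 11 = -31: feed_rate = (-31 - 11) / 6 = -7.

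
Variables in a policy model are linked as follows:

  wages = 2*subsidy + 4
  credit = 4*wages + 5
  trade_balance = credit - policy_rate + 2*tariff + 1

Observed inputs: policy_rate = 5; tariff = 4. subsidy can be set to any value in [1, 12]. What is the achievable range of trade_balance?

Substituting into the credit equation gives credit = 8*subsidy + 21.
So trade_balance = 8*subsidy + 25.
Linear in subsidy, so extremes are at the endpoints: subsidy = 1 gives trade_balance = 33; subsidy = 12 gives trade_balance = 121.

33 to 121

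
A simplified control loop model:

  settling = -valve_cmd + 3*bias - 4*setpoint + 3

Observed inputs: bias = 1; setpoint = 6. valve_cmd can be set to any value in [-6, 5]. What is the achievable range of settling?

-23 to -12

Substituting into the settling equation gives settling = -valve_cmd - 18.
Linear in valve_cmd, so extremes are at the endpoints: valve_cmd = -6 gives settling = -12; valve_cmd = 5 gives settling = -23.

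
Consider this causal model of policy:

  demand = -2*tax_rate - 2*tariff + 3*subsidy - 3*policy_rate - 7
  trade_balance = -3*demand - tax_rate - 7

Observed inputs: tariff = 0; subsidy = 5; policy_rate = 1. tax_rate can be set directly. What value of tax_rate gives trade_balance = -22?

Substituting into the demand equation gives demand = -2*tax_rate + 5.
Substituting into the trade_balance equation gives trade_balance = 5*tax_rate - 22.
Solve 5*tax_rate - 22 = -22: tax_rate = (-22 + 22) / 5 = 0.

tax_rate = 0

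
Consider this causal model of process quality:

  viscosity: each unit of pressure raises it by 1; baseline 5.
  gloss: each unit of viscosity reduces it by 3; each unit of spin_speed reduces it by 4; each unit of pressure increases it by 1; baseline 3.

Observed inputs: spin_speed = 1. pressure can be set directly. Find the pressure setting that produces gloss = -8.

Substituting into the gloss equation gives gloss = -2*pressure - 16.
Solve -2*pressure - 16 = -8: pressure = (-8 + 16) / -2 = -4.

pressure = -4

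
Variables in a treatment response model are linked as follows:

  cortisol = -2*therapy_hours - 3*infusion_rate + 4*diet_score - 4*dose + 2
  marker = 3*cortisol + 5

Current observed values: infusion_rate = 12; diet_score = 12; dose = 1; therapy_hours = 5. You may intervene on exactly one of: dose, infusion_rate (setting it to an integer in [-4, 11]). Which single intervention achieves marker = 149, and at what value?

Intervening on dose: marker = -12*dose + 17. Reaching 149 requires dose = -11, outside [-4, 11].
Intervening on infusion_rate: with other inputs at their observed values, marker = -9*infusion_rate + 113. Solving for 149 gives infusion_rate = -4, within [-4, 11].

set infusion_rate = -4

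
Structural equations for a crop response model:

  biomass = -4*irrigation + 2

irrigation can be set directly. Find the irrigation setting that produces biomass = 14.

Solve -4*irrigation + 2 = 14: irrigation = (14 - 2) / -4 = -3.

irrigation = -3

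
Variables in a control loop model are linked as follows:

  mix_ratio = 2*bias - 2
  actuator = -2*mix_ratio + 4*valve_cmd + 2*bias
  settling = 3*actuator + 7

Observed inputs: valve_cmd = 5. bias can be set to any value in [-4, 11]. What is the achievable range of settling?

13 to 103

Substituting into the actuator equation gives actuator = -2*bias + 24.
This gives settling = -6*bias + 79.
Linear in bias, so extremes are at the endpoints: bias = -4 gives settling = 103; bias = 11 gives settling = 13.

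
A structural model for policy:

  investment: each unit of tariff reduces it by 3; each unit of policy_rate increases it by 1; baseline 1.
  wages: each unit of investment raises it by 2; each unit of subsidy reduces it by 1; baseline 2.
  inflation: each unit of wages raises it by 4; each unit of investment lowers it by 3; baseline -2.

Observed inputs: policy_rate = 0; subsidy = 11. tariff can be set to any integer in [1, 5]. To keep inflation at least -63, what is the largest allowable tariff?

Substituting into the investment equation gives investment = -3*tariff + 1.
Substituting into the wages equation gives wages = -6*tariff - 7.
Substituting into the inflation equation gives inflation = -15*tariff - 33.
Require -15*tariff - 33 ≥ -63, so tariff ≤ 2.
The largest integer in [1, 5] satisfying this is 2.

tariff = 2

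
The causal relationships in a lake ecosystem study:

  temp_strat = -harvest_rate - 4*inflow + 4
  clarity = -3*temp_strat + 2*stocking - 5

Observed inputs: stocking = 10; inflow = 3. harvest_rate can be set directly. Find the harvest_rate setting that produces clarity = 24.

Substituting into the temp_strat equation gives temp_strat = -harvest_rate - 8.
So clarity = 3*harvest_rate + 39.
Solve 3*harvest_rate + 39 = 24: harvest_rate = (24 - 39) / 3 = -5.

harvest_rate = -5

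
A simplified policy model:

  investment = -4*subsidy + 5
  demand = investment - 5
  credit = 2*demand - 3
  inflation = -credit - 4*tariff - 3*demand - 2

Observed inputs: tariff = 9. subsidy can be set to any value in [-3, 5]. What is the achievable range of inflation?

Substituting into the demand equation gives demand = -4*subsidy.
Substituting into the credit equation gives credit = -8*subsidy - 3.
Substituting into the inflation equation gives inflation = 20*subsidy - 35.
Linear in subsidy, so extremes are at the endpoints: subsidy = -3 gives inflation = -95; subsidy = 5 gives inflation = 65.

-95 to 65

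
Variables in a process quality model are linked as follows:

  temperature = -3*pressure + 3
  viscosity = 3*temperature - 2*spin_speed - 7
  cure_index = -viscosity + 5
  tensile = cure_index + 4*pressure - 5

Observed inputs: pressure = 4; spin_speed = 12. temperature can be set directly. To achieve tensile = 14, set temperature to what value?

Intervening on temperature fixes its value directly, overriding its dependence on pressure.
Substituting into the viscosity equation gives viscosity = 3*temperature - 31.
Substituting into the cure_index equation gives cure_index = -3*temperature + 36.
Substituting into the tensile equation gives tensile = -3*temperature + 47.
Solve -3*temperature + 47 = 14: temperature = (14 - 47) / -3 = 11.

temperature = 11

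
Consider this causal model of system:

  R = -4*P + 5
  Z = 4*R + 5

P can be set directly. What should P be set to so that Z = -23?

Substituting into the Z equation gives Z = -16*P + 25.
Solve -16*P + 25 = -23: P = (-23 - 25) / -16 = 3.

P = 3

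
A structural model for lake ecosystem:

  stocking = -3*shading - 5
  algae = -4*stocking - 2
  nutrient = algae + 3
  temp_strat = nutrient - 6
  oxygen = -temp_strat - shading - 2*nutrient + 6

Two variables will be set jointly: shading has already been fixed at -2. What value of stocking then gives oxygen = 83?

stocking = 6

With shading held at -2:
Intervening on stocking fixes its value directly, overriding its dependence on shading.
Substituting into the nutrient equation gives nutrient = -4*stocking + 1.
Substituting into the temp_strat equation gives temp_strat = -4*stocking - 5.
This gives oxygen = 12*stocking + 11.
Solve 12*stocking + 11 = 83: stocking = (83 - 11) / 12 = 6.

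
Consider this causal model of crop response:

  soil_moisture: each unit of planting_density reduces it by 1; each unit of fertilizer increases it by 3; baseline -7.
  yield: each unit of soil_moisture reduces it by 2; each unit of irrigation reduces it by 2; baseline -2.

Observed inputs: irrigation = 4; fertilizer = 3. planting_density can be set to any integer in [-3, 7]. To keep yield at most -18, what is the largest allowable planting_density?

Substituting into the soil_moisture equation gives soil_moisture = -planting_density + 2.
So yield = 2*planting_density - 14.
Require 2*planting_density - 14 ≤ -18, so planting_density ≤ -2.
The largest integer in [-3, 7] satisfying this is -2.

planting_density = -2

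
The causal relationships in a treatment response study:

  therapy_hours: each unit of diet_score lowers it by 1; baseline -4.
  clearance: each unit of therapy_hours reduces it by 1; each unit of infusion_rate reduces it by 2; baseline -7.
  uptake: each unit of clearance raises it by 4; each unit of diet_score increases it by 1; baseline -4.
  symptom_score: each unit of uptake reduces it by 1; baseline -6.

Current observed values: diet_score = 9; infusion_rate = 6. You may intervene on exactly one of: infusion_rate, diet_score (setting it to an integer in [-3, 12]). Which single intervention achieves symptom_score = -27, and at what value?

set infusion_rate = 1

Intervening on infusion_rate: with other inputs at their observed values, symptom_score = 8*infusion_rate - 35. Solving for -27 gives infusion_rate = 1, within [-3, 12].
Intervening on diet_score: symptom_score = -5*diet_score + 58. Reaching -27 requires diet_score = 17, outside [-3, 12].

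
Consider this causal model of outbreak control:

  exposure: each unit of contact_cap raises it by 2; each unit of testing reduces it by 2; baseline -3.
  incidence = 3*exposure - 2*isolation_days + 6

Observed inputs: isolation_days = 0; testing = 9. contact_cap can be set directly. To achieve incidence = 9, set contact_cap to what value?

contact_cap = 11

Substituting into the exposure equation gives exposure = 2*contact_cap - 21.
incidence becomes 6*contact_cap - 57.
Solve 6*contact_cap - 57 = 9: contact_cap = (9 + 57) / 6 = 11.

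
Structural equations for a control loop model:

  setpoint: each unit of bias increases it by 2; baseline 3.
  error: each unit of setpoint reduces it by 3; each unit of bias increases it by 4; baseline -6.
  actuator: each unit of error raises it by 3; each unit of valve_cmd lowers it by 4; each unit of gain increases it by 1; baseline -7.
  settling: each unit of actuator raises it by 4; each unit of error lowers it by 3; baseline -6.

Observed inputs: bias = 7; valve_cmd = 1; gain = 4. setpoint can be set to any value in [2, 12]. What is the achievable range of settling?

Intervening on setpoint fixes its value directly, overriding its dependence on bias.
Substituting into the error equation gives error = -3*setpoint + 22.
So actuator = -9*setpoint + 59.
Substituting into the settling equation gives settling = -27*setpoint + 164.
Linear in setpoint, so extremes are at the endpoints: setpoint = 2 gives settling = 110; setpoint = 12 gives settling = -160.

-160 to 110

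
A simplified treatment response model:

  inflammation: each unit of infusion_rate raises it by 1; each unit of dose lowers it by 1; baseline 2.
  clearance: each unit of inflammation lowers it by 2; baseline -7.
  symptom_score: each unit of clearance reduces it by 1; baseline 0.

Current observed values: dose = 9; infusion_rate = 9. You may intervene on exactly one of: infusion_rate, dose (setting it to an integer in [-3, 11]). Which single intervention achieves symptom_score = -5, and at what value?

set infusion_rate = 1

Intervening on infusion_rate: with other inputs at their observed values, symptom_score = 2*infusion_rate - 7. Solving for -5 gives infusion_rate = 1, within [-3, 11].
Intervening on dose: symptom_score = -2*dose + 29. Reaching -5 requires dose = 17, outside [-3, 11].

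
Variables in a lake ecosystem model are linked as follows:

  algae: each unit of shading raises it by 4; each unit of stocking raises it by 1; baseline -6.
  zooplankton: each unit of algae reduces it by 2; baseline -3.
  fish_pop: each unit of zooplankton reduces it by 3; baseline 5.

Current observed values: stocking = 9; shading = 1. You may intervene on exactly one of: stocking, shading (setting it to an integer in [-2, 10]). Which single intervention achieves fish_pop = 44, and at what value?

Intervening on stocking: with other inputs at their observed values, fish_pop = 6*stocking + 2. Solving for 44 gives stocking = 7, within [-2, 10].
Intervening on shading: fish_pop = 24*shading + 32. Reaching 44 requires shading = 1/2, not an integer.

set stocking = 7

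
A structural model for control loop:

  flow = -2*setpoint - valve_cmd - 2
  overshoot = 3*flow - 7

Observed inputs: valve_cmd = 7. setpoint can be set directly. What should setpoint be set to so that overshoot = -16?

setpoint = -3

Substituting into the flow equation gives flow = -2*setpoint - 9.
So overshoot = -6*setpoint - 34.
Solve -6*setpoint - 34 = -16: setpoint = (-16 + 34) / -6 = -3.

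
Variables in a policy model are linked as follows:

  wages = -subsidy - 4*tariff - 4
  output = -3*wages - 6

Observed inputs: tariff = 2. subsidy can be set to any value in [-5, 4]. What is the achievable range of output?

Substituting into the wages equation gives wages = -subsidy - 12.
This gives output = 3*subsidy + 30.
Linear in subsidy, so extremes are at the endpoints: subsidy = -5 gives output = 15; subsidy = 4 gives output = 42.

15 to 42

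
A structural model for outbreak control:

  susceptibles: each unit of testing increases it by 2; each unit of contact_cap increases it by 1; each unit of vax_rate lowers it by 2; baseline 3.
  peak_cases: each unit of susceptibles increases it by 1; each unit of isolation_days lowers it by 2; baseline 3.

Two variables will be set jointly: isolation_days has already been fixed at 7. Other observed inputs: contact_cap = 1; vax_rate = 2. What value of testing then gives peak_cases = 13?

With isolation_days held at 7:
Substituting into the susceptibles equation gives susceptibles = 2*testing.
peak_cases becomes 2*testing - 11.
Solve 2*testing - 11 = 13: testing = (13 + 11) / 2 = 12.

testing = 12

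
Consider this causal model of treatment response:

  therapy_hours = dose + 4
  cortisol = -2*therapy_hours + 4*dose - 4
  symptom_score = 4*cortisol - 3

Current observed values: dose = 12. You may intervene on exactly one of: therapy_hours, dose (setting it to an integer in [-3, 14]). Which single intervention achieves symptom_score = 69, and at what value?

set therapy_hours = 13

Intervening on therapy_hours: with other inputs at their observed values, symptom_score = -8*therapy_hours + 173. Solving for 69 gives therapy_hours = 13, within [-3, 14].
Intervening on dose: symptom_score = 8*dose - 51. Reaching 69 requires dose = 15, outside [-3, 14].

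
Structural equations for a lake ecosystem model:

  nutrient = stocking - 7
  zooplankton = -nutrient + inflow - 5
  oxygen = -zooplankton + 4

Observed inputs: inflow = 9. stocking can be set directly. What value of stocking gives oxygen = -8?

stocking = -1

Substituting into the zooplankton equation gives zooplankton = -stocking + 11.
This gives oxygen = stocking - 7.
Solve stocking - 7 = -8: stocking = (-8 + 7) / 1 = -1.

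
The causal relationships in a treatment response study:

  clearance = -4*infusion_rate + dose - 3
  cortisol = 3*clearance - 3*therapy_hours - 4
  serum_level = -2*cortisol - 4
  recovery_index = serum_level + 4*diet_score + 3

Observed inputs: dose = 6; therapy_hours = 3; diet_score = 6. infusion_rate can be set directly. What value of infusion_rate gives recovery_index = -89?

infusion_rate = -5

Substituting into the clearance equation gives clearance = -4*infusion_rate + 3.
cortisol becomes -12*infusion_rate - 4.
This gives serum_level = 24*infusion_rate + 4.
Substituting into the recovery_index equation gives recovery_index = 24*infusion_rate + 31.
Solve 24*infusion_rate + 31 = -89: infusion_rate = (-89 - 31) / 24 = -5.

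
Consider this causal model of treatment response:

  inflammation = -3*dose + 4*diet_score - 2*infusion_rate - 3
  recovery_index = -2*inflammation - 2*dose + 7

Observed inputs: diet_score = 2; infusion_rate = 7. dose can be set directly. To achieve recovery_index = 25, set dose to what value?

dose = 0

Substituting into the inflammation equation gives inflammation = -3*dose - 9.
Substituting into the recovery_index equation gives recovery_index = 4*dose + 25.
Solve 4*dose + 25 = 25: dose = (25 - 25) / 4 = 0.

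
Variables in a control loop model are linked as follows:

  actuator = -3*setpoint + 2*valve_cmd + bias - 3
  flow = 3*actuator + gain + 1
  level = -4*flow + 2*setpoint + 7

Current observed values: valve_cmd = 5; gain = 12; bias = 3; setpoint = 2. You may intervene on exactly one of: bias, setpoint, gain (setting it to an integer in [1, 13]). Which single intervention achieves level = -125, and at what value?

set bias = 6

Intervening on bias: with other inputs at their observed values, level = -12*bias - 53. Solving for -125 gives bias = 6, within [1, 13].
Intervening on setpoint: level = 38*setpoint - 165. Reaching -125 requires setpoint = 20/19, not an integer.
Intervening on gain: level = -4*gain - 41. Reaching -125 requires gain = 21, outside [1, 13].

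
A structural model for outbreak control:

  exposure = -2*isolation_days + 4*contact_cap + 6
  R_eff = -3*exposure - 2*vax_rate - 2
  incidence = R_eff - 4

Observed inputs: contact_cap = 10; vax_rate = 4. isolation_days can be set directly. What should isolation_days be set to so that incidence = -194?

Substituting into the exposure equation gives exposure = -2*isolation_days + 46.
Substituting into the R_eff equation gives R_eff = 6*isolation_days - 148.
This gives incidence = 6*isolation_days - 152.
Solve 6*isolation_days - 152 = -194: isolation_days = (-194 + 152) / 6 = -7.

isolation_days = -7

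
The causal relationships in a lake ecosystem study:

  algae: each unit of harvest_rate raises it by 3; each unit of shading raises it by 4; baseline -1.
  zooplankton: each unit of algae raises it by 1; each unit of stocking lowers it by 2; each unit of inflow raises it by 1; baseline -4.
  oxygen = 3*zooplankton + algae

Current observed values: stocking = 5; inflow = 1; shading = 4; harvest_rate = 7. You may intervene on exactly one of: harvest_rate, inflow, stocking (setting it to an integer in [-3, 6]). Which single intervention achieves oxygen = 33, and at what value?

set harvest_rate = 1

Intervening on harvest_rate: with other inputs at their observed values, oxygen = 12*harvest_rate + 21. Solving for 33 gives harvest_rate = 1, within [-3, 6].
Intervening on inflow: oxygen = 3*inflow + 102. Reaching 33 requires inflow = -23, outside [-3, 6].
Intervening on stocking: oxygen = -6*stocking + 135. Reaching 33 requires stocking = 17, outside [-3, 6].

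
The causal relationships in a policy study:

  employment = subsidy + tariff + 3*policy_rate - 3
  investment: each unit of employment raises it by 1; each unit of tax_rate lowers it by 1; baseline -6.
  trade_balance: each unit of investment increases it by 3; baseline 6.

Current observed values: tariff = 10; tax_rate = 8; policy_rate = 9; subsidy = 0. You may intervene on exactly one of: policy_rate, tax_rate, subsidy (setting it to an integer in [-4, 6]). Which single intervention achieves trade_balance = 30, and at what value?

Intervening on policy_rate: with other inputs at their observed values, trade_balance = 9*policy_rate - 15. Solving for 30 gives policy_rate = 5, within [-4, 6].
Intervening on tax_rate: trade_balance = -3*tax_rate + 90. Reaching 30 requires tax_rate = 20, outside [-4, 6].
Intervening on subsidy: trade_balance = 3*subsidy + 66. Reaching 30 requires subsidy = -12, outside [-4, 6].

set policy_rate = 5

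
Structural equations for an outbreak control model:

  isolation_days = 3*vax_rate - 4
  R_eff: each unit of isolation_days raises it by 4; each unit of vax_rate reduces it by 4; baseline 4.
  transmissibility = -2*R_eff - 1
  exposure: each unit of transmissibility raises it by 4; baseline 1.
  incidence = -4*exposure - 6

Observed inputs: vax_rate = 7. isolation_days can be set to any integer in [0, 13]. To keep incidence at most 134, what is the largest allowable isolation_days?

Intervening on isolation_days fixes its value directly, overriding its dependence on vax_rate.
Substituting into the R_eff equation gives R_eff = 4*isolation_days - 24.
Substituting into the transmissibility equation gives transmissibility = -8*isolation_days + 47.
This gives exposure = -32*isolation_days + 189.
So incidence = 128*isolation_days - 762.
Require 128*isolation_days - 762 ≤ 134, so isolation_days ≤ 7.
The largest integer in [0, 13] satisfying this is 7.

isolation_days = 7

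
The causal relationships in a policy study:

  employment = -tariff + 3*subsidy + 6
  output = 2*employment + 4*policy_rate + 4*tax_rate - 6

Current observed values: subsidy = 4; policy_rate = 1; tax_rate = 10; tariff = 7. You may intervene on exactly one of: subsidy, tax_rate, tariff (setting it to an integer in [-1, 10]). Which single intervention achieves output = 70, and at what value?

Intervening on subsidy: output = 6*subsidy + 36. Reaching 70 requires subsidy = 17/3, not an integer.
Intervening on tax_rate: output = 4*tax_rate + 20. Reaching 70 requires tax_rate = 25/2, not an integer.
Intervening on tariff: with other inputs at their observed values, output = -2*tariff + 74. Solving for 70 gives tariff = 2, within [-1, 10].

set tariff = 2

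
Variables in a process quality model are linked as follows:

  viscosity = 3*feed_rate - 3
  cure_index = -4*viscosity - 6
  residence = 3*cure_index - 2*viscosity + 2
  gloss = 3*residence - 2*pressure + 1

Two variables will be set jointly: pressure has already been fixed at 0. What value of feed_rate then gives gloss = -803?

With pressure held at 0:
Substituting into the cure_index equation gives cure_index = -12*feed_rate + 6.
residence becomes -42*feed_rate + 26.
gloss becomes -126*feed_rate + 79.
Solve -126*feed_rate + 79 = -803: feed_rate = (-803 - 79) / -126 = 7.

feed_rate = 7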